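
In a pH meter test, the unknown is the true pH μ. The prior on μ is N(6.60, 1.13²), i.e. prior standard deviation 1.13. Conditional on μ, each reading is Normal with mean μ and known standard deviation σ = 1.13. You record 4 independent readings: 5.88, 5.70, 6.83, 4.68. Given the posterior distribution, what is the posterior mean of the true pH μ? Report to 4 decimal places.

5.9380

For Normal data with known variance σ², a Normal(μ₀, σ₀²) prior on μ is conjugate. Posterior precision = 1/σ₀² + n/σ²; posterior mean is the precision-weighted average of μ₀ and x̄.
Σxᵢ = 5.88 + 5.70 + 6.83 + 4.68 = 23.09, so n·x̄ = 23.09.
σ₀² = 1.13² = 1.2769, σ² = 1.13² = 1.2769; σ² + n·σ₀² = 1.2769 + 4·1.2769 = 6.3845.
Posterior mean = (μ₀/σ₀² + n·x̄/σ²)/(1/σ₀² + n/σ²) = (σ²·μ₀ + σ₀²·n·x̄)/(σ² + n·σ₀²) = (1.2769·6.60 + 1.2769·23.09)/6.3845 = 37.911161/6.3845 = 5.9380.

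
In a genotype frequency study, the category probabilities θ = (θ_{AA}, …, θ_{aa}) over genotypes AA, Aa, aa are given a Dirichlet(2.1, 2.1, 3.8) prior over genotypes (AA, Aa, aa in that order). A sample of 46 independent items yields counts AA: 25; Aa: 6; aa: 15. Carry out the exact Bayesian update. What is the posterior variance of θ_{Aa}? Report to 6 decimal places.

0.002318

The Dirichlet prior is conjugate to the Multinomial likelihood: each posterior αⱼ = prior αⱼ + observed count nⱼ.
Posterior concentration: (27.1, 8.1, 18.8), total = 54.0.
Var[θ_j] = α_j(Σα−α_j)/((Σα)²(Σα+1)) = 8.1·45.9/(54.0²·55.0) = 0.002318.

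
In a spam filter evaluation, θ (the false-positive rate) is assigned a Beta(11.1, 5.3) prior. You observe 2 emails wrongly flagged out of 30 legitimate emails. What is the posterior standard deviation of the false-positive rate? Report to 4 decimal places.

0.0654

The Beta prior is conjugate to a Binomial/Bernoulli likelihood; the update adds successes to α and failures to β.
Posterior: Beta(α+k, β+n−k) = Beta(11.1+2, 5.3+28) = Beta(13.1, 33.3).
Var = αβ/((α+β)²(α+β+1)) = 13.1·33.3/(46.4²·47.4) = 0.00427466; SD = √0.00427466 = 0.0654.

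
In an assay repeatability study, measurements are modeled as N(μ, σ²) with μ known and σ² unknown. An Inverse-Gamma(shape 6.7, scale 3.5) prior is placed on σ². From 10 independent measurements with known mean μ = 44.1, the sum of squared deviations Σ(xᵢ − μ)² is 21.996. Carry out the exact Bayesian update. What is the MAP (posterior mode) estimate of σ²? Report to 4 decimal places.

With known mean μ and an Inverse-Gamma(α, β) prior on σ², the Normal likelihood is conjugate: posterior is Inv-Gamma(α + n/2, β + Σ(xᵢ−μ)²/2).
Posterior: Inv-Gamma(6.7 + 10/2, 3.5 + 21.996/2) = Inv-Gamma(11.70, 14.4980).
Mode = β/(α+1) = 14.4980/12.70 = 1.1416.

1.1416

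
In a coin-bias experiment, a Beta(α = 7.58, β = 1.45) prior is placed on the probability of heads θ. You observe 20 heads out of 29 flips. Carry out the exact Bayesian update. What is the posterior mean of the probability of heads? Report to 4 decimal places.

The Beta prior is conjugate to a Binomial/Bernoulli likelihood; the update adds successes to α and failures to β.
Posterior: Beta(α+k, β+n−k) = Beta(7.58+20, 1.45+9) = Beta(27.58, 10.45).
Posterior mean = α/(α+β) = 27.58/38.03 = 0.7252.

0.7252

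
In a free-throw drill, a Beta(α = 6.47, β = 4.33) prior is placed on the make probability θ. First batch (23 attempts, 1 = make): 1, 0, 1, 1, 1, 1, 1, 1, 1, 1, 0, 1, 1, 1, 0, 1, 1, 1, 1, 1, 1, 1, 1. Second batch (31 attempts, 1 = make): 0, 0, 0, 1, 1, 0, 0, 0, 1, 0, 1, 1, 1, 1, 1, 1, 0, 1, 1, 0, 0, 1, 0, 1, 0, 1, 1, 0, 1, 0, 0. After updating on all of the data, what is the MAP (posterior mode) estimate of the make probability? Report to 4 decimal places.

The Beta prior is conjugate to a Binomial/Bernoulli likelihood; the update adds successes to α and failures to β.
After batch 1: Beta(6.47+20, 4.33+3) = Beta(26.47, 7.33).
After batch 2: Beta(26.47+16, 7.33+15) = Beta(42.47, 22.33).
Mode of Beta(a,b) for a,b>1 is (a−1)/(a+b−2) = 41.47/62.80 = 0.6604.

0.6604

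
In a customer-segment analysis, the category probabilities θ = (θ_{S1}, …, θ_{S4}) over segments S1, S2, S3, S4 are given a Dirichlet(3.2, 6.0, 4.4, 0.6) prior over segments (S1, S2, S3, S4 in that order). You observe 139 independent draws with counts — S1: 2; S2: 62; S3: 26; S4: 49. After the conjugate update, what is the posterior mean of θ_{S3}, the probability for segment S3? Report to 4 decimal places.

0.1984

The Dirichlet prior is conjugate to the Multinomial likelihood: each posterior αⱼ = prior αⱼ + observed count nⱼ.
Posterior concentration: (5.2, 68.0, 30.4, 49.6), total = 153.2.
E[θ_{S3}|data] = α_{S3}/Σα = 30.4/153.2 = 0.1984.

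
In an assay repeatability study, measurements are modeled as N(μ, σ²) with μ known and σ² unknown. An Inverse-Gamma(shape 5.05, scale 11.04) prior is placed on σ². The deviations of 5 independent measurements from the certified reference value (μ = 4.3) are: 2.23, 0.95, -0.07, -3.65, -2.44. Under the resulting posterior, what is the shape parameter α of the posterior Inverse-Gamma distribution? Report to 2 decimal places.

With known mean μ and an Inverse-Gamma(α, β) prior on σ², the Normal likelihood is conjugate: posterior is Inv-Gamma(α + n/2, β + Σ(xᵢ−μ)²/2).
Σ(xᵢ−μ)² = (2.23)² + (0.95)² + (-0.07)² + (-3.65)² + (-2.44)² = 25.1564.
Posterior: Inv-Gamma(5.05 + 5/2, 11.04 + 25.1564/2) = Inv-Gamma(7.55, 23.61820).
Posterior α = 7.55.

7.55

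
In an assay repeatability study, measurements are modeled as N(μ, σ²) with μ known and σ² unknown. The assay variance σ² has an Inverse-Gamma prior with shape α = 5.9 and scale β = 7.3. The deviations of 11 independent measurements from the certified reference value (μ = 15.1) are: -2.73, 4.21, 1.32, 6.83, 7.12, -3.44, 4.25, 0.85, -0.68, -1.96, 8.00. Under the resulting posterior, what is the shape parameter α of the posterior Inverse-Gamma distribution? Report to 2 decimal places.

With known mean μ and an Inverse-Gamma(α, β) prior on σ², the Normal likelihood is conjugate: posterior is Inv-Gamma(α + n/2, β + Σ(xᵢ−μ)²/2).
Σ(xᵢ−μ)² = (-2.73)² + (4.21)² + (1.32)² + (6.83)² + (7.12)² + (-3.44)² + (4.25)² + (0.85)² + (-0.68)² + (-1.96)² + (8.00)² = 223.1853.
Posterior: Inv-Gamma(5.9 + 11/2, 7.3 + 223.1853/2) = Inv-Gamma(11.40, 118.89265).
Posterior α = 11.40.

11.40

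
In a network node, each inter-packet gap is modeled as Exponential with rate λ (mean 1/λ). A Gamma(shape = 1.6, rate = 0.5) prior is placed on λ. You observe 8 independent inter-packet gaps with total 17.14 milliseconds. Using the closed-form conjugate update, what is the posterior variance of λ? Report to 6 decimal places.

With a Gamma(shape α, rate β) prior on the exponential rate λ, the posterior after n observations with total T = Σxᵢ is Gamma(α+n, β+T).
Posterior: Gamma(1.6+8, 0.5+17.14) = Gamma(9.6, 17.64).
Var = α/β² = 0.030851.

0.030851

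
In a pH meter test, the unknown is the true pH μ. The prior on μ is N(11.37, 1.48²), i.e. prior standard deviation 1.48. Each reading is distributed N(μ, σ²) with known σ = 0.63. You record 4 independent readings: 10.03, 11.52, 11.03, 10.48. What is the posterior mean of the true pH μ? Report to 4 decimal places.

10.7912

For Normal data with known variance σ², a Normal(μ₀, σ₀²) prior on μ is conjugate. Posterior precision = 1/σ₀² + n/σ²; posterior mean is the precision-weighted average of μ₀ and x̄.
Σxᵢ = 10.03 + 11.52 + 11.03 + 10.48 = 43.06, so n·x̄ = 43.06.
σ₀² = 1.48² = 2.1904, σ² = 0.63² = 0.3969; σ² + n·σ₀² = 0.3969 + 4·2.1904 = 9.1585.
Posterior mean = (μ₀/σ₀² + n·x̄/σ²)/(1/σ₀² + n/σ²) = (σ²·μ₀ + σ₀²·n·x̄)/(σ² + n·σ₀²) = (0.3969·11.37 + 2.1904·43.06)/9.1585 = 98.831377/9.1585 = 10.7912.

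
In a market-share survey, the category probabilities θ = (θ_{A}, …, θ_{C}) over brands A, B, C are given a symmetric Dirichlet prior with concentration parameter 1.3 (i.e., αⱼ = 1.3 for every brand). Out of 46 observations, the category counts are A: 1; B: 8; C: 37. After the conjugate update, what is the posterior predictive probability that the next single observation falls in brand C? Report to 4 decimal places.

The Dirichlet prior is conjugate to the Multinomial likelihood: each posterior αⱼ = prior αⱼ + observed count nⱼ.
Posterior concentration: (2.3, 9.3, 38.3), total = 49.9.
P(next = C | data) = α_{C}/Σα = 0.7675.

0.7675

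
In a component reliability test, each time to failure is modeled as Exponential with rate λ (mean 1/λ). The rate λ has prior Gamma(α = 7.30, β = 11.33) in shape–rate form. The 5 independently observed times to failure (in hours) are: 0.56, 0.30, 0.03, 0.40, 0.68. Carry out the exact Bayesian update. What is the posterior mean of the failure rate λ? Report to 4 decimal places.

With a Gamma(shape α, rate β) prior on the exponential rate λ, the posterior after n observations with total T = Σxᵢ is Gamma(α+n, β+T).
Sum of observations T = 1.97 hours; n = 5.
Posterior: Gamma(7.30+5, 11.33+1.97) = Gamma(12.30, 13.30).
Posterior mean of λ = α/β = 12.30/13.30 = 0.9248.

0.9248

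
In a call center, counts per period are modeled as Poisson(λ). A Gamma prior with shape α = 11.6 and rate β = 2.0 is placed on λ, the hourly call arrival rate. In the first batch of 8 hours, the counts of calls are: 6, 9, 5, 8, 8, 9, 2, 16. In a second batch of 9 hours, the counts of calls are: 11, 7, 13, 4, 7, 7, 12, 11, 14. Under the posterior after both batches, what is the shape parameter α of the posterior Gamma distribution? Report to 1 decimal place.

160.6

With a Gamma(shape α, rate β) prior, the Poisson likelihood is conjugate: the posterior is Gamma(α + ΣXᵢ, β + n).
Batch 1: sum of counts S = 63 over n = 8 hours.
After batch 1: Gamma(α+S, β+n) = Gamma(11.6+63, 2.0+8) = Gamma(74.6, 10.0).
Batch 2: sum of counts S = 86 over n = 9 hours.
After batch 2: Gamma(α+S, β+n) = Gamma(74.6+86, 10.0+9) = Gamma(160.6, 19.0).
Posterior α = 160.6.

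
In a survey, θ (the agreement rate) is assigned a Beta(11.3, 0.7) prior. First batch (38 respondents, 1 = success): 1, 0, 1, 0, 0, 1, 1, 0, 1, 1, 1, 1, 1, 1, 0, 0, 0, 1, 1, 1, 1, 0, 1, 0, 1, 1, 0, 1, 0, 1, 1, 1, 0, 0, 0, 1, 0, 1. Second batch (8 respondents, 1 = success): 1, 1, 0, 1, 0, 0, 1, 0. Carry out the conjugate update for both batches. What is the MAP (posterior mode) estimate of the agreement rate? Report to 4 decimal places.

The Beta prior is conjugate to a Binomial/Bernoulli likelihood; the update adds successes to α and failures to β.
After batch 1: Beta(11.3+23, 0.7+15) = Beta(34.3, 15.7).
After batch 2: Beta(34.3+4, 15.7+4) = Beta(38.3, 19.7).
Mode of Beta(a,b) for a,b>1 is (a−1)/(a+b−2) = 37.3/56.0 = 0.6661.

0.6661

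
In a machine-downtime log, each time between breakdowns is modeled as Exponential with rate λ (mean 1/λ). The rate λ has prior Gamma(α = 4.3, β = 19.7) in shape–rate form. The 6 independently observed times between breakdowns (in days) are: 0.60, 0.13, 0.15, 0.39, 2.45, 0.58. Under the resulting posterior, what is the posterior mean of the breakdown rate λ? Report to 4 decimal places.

0.4292

With a Gamma(shape α, rate β) prior on the exponential rate λ, the posterior after n observations with total T = Σxᵢ is Gamma(α+n, β+T).
Sum of observations T = 4.30 days; n = 6.
Posterior: Gamma(4.3+6, 19.7+4.30) = Gamma(10.3, 24.00).
Posterior mean of λ = α/β = 10.3/24.00 = 0.4292.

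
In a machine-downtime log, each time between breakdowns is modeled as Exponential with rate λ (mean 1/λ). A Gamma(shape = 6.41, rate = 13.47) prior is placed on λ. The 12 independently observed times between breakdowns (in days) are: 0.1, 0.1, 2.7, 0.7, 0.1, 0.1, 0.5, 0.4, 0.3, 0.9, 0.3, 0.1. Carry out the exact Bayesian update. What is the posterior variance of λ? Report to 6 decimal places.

0.047102

With a Gamma(shape α, rate β) prior on the exponential rate λ, the posterior after n observations with total T = Σxᵢ is Gamma(α+n, β+T).
Sum of observations T = 6.3 days; n = 12.
Posterior: Gamma(6.41+12, 13.47+6.3) = Gamma(18.41, 19.77).
Var = α/β² = 0.047102.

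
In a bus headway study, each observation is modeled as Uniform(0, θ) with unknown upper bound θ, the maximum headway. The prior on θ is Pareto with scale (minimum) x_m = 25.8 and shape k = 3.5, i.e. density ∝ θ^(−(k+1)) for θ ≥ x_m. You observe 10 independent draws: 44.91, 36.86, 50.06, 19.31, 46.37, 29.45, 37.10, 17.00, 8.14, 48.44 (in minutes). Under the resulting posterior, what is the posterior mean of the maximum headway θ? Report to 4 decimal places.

54.0648

A Pareto(scale x_m, shape k) prior on the upper bound θ of Uniform(0, θ) is conjugate: posterior is Pareto(max(x_m, max xᵢ), k + n).
Sample maximum = 50.06; prior scale x_m = 25.8 → posterior scale = max = 50.06.
Posterior shape = 3.5 + 10 = 13.5.
E[θ|data] = k·x_m/(k−1) = 13.5·50.06/12.5 = 54.0648.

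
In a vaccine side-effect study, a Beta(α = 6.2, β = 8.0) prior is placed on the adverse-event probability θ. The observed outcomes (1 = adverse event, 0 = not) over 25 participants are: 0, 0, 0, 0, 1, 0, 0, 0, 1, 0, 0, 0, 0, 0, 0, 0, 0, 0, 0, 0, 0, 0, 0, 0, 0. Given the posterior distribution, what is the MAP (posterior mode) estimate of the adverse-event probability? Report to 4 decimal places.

0.1935

The Beta prior is conjugate to a Binomial/Bernoulli likelihood; the update adds successes to α and failures to β.
Posterior: Beta(α+k, β+n−k) = Beta(6.2+2, 8.0+23) = Beta(8.2, 31.0).
Mode of Beta(a,b) for a,b>1 is (a−1)/(a+b−2) = 7.2/37.2 = 0.1935.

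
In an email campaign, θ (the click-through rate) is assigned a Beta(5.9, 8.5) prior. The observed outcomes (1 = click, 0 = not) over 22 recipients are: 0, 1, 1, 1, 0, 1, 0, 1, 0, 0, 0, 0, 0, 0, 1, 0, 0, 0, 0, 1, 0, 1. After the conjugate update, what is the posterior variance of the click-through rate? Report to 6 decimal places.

0.006311

The Beta prior is conjugate to a Binomial/Bernoulli likelihood; the update adds successes to α and failures to β.
Posterior: Beta(α+k, β+n−k) = Beta(5.9+8, 8.5+14) = Beta(13.9, 22.5).
Var = αβ/((α+β)²(α+β+1)) = 13.9·22.5/(36.4²·37.4) = 0.006311.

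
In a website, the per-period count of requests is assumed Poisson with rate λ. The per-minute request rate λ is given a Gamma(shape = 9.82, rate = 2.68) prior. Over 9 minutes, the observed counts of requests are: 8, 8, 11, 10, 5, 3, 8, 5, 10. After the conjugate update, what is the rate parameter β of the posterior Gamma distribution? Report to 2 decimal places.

11.68

With a Gamma(shape α, rate β) prior, the Poisson likelihood is conjugate: the posterior is Gamma(α + ΣXᵢ, β + n).
Sum of counts S = 68 over n = 9 minutes.
Posterior: Gamma(α+S, β+n) = Gamma(9.82+68, 2.68+9) = Gamma(77.82, 11.68).
Posterior β = 11.68.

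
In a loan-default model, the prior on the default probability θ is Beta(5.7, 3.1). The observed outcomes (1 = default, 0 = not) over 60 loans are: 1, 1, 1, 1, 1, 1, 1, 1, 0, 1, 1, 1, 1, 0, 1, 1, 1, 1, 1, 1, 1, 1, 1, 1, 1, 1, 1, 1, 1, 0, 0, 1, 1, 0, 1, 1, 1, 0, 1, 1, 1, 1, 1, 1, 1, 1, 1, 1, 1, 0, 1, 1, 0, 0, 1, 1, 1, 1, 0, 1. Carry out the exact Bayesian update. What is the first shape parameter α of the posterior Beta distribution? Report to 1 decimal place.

The Beta prior is conjugate to a Binomial/Bernoulli likelihood; the update adds successes to α and failures to β.
Posterior: Beta(α+k, β+n−k) = Beta(5.7+50, 3.1+10) = Beta(55.7, 13.1).
Posterior α = 55.7.

55.7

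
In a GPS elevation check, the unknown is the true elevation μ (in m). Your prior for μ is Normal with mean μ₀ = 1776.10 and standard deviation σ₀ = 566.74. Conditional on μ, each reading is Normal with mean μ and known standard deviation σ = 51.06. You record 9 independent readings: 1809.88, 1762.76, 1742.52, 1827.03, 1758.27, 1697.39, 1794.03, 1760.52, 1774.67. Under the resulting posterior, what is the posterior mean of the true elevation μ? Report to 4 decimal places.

1769.6802

For Normal data with known variance σ², a Normal(μ₀, σ₀²) prior on μ is conjugate. Posterior precision = 1/σ₀² + n/σ²; posterior mean is the precision-weighted average of μ₀ and x̄.
Σxᵢ = 1809.88 + 1762.76 + 1742.52 + 1827.03 + 1758.27 + 1697.39 + 1794.03 + 1760.52 + 1774.67 = 15927.07, so n·x̄ = 15927.07.
σ₀² = 566.74² = 321194.2276, σ² = 51.06² = 2607.1236; σ² + n·σ₀² = 2607.1236 + 9·321194.2276 = 2893355.172.
Posterior mean = (μ₀/σ₀² + n·x̄/σ²)/(1/σ₀² + n/σ²) = (σ²·μ₀ + σ₀²·n·x̄)/(σ² + n·σ₀²) = (2607.1236·1776.10 + 321194.2276·15927.07)/2893355.172 = 5120313458.807092/2893355.172 = 1769.6802.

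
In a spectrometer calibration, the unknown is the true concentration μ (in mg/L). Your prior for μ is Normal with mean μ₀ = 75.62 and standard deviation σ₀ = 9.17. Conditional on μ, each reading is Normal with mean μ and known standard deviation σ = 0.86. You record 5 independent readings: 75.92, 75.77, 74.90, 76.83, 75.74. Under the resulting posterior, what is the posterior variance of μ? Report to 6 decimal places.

For Normal data with known variance σ², a Normal(μ₀, σ₀²) prior on μ is conjugate. Posterior precision = 1/σ₀² + n/σ²; posterior mean is the precision-weighted average of μ₀ and x̄.
σ₀² = 9.17² = 84.0889, σ² = 0.86² = 0.7396; σ² + n·σ₀² = 0.7396 + 5·84.0889 = 421.1841.
Posterior precision = 1/σ₀² + n/σ² = 1/84.0889 + 5/0.7396 = (σ² + n·σ₀²)/(σ₀²σ²) = 421.1841/(84.0889·0.7396); posterior variance σₙ² = σ₀²σ²/(σ² + n·σ₀²) = 84.0889·0.7396/421.1841 = 0.147660.

0.147660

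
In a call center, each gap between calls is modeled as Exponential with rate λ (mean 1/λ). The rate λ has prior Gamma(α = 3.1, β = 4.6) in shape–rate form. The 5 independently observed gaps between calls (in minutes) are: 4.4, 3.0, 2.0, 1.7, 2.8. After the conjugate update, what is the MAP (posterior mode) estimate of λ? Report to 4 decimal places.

0.3838

With a Gamma(shape α, rate β) prior on the exponential rate λ, the posterior after n observations with total T = Σxᵢ is Gamma(α+n, β+T).
Sum of observations T = 13.9 minutes; n = 5.
Posterior: Gamma(3.1+5, 4.6+13.9) = Gamma(8.1, 18.5).
Mode = (α−1)/β = 0.3838.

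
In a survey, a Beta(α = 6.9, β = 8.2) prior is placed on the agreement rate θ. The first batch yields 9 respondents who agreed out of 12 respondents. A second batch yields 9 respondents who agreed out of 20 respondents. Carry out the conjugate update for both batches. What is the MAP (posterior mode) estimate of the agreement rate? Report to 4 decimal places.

The Beta prior is conjugate to a Binomial/Bernoulli likelihood; the update adds successes to α and failures to β.
After batch 1: Beta(6.9+9, 8.2+3) = Beta(15.9, 11.2).
After batch 2: Beta(15.9+9, 11.2+11) = Beta(24.9, 22.2).
Mode of Beta(a,b) for a,b>1 is (a−1)/(a+b−2) = 23.9/45.1 = 0.5299.

0.5299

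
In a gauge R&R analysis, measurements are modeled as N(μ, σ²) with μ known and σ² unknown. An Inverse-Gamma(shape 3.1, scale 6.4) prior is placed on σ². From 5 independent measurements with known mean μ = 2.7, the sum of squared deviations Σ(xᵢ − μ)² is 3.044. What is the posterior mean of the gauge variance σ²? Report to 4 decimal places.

1.7222

With known mean μ and an Inverse-Gamma(α, β) prior on σ², the Normal likelihood is conjugate: posterior is Inv-Gamma(α + n/2, β + Σ(xᵢ−μ)²/2).
Posterior: Inv-Gamma(3.1 + 5/2, 6.4 + 3.044/2) = Inv-Gamma(5.60, 7.9220).
E[σ²|data] = β/(α−1) = 7.9220/4.60 = 1.7222.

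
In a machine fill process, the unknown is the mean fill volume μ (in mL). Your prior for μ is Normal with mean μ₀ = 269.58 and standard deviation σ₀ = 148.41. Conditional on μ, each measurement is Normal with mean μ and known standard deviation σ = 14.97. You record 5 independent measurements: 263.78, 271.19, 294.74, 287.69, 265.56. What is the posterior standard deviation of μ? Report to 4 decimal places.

For Normal data with known variance σ², a Normal(μ₀, σ₀²) prior on μ is conjugate. Posterior precision = 1/σ₀² + n/σ²; posterior mean is the precision-weighted average of μ₀ and x̄.
σ₀² = 148.41² = 22025.5281, σ² = 14.97² = 224.1009; σ² + n·σ₀² = 224.1009 + 5·22025.5281 = 110351.7414.
Posterior precision = 1/σ₀² + n/σ² = 1/22025.5281 + 5/224.1009 = (σ² + n·σ₀²)/(σ₀²σ²) = 110351.7414/(22025.5281·224.1009); posterior variance σₙ² = σ₀²σ²/(σ² + n·σ₀²) = 22025.5281·224.1009/110351.7414 = 44.729160.
Posterior SD = √σₙ² = √(22025.5281·224.1009/110351.7414) = 6.6880.

6.6880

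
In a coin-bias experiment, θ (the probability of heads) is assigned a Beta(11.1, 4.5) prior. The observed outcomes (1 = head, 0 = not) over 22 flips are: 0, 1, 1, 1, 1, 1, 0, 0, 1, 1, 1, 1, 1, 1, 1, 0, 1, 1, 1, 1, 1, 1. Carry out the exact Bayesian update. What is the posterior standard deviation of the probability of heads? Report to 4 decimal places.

0.0673

The Beta prior is conjugate to a Binomial/Bernoulli likelihood; the update adds successes to α and failures to β.
Posterior: Beta(α+k, β+n−k) = Beta(11.1+18, 4.5+4) = Beta(29.1, 8.5).
Var = αβ/((α+β)²(α+β+1)) = 29.1·8.5/(37.6²·38.6) = 0.00453262; SD = √0.00453262 = 0.0673.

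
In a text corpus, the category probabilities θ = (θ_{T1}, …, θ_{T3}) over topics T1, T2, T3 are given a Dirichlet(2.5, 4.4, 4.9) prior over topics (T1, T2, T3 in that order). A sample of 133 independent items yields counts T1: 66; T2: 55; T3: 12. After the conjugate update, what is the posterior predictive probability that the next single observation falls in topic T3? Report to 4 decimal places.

0.1167

The Dirichlet prior is conjugate to the Multinomial likelihood: each posterior αⱼ = prior αⱼ + observed count nⱼ.
Posterior concentration: (68.5, 59.4, 16.9), total = 144.8.
P(next = T3 | data) = α_{T3}/Σα = 0.1167.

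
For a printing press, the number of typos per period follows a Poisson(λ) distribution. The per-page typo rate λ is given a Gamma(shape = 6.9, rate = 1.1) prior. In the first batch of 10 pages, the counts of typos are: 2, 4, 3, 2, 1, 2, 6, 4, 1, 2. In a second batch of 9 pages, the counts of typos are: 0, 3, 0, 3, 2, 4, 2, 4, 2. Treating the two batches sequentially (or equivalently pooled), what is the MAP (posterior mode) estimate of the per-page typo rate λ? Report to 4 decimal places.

2.6318

With a Gamma(shape α, rate β) prior, the Poisson likelihood is conjugate: the posterior is Gamma(α + ΣXᵢ, β + n).
Batch 1: sum of counts S = 27 over n = 10 pages.
After batch 1: Gamma(α+S, β+n) = Gamma(6.9+27, 1.1+10) = Gamma(33.9, 11.1).
Batch 2: sum of counts S = 20 over n = 9 pages.
After batch 2: Gamma(α+S, β+n) = Gamma(33.9+20, 11.1+9) = Gamma(53.9, 20.1).
Mode of Gamma(α,β) for α≥1 is (α−1)/β = 52.9/20.1 = 2.6318.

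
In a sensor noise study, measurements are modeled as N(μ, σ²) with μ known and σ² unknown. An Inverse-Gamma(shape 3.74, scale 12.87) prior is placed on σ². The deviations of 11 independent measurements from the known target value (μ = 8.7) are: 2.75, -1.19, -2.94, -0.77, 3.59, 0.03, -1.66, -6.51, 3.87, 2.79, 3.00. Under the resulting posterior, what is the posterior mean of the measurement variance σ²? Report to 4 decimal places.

With known mean μ and an Inverse-Gamma(α, β) prior on σ², the Normal likelihood is conjugate: posterior is Inv-Gamma(α + n/2, β + Σ(xᵢ−μ)²/2).
Σ(xᵢ−μ)² = (2.75)² + (-1.19)² + (-2.94)² + (-0.77)² + (3.59)² + (0.03)² + (-1.66)² + (-6.51)² + (3.87)² + (2.79)² + (3.00)² = 108.0008.
Posterior: Inv-Gamma(3.74 + 11/2, 12.87 + 108.0008/2) = Inv-Gamma(9.24, 66.87040).
E[σ²|data] = β/(α−1) = 66.87040/8.24 = 8.1153.

8.1153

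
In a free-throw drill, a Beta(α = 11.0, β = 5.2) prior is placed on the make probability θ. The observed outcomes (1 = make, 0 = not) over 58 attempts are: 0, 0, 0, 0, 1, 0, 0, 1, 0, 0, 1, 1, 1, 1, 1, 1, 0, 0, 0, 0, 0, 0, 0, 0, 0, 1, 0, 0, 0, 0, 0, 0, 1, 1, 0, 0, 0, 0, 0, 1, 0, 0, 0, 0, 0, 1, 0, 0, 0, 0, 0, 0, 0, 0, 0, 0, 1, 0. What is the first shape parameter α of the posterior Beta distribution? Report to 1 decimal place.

25.0

The Beta prior is conjugate to a Binomial/Bernoulli likelihood; the update adds successes to α and failures to β.
Posterior: Beta(α+k, β+n−k) = Beta(11.0+14, 5.2+44) = Beta(25.0, 49.2).
Posterior α = 25.0.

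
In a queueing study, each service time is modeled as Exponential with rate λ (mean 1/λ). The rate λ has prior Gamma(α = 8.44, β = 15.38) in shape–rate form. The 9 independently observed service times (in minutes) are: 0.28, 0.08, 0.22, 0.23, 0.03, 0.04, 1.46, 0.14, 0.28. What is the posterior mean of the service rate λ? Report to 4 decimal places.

0.9614

With a Gamma(shape α, rate β) prior on the exponential rate λ, the posterior after n observations with total T = Σxᵢ is Gamma(α+n, β+T).
Sum of observations T = 2.76 minutes; n = 9.
Posterior: Gamma(8.44+9, 15.38+2.76) = Gamma(17.44, 18.14).
Posterior mean of λ = α/β = 17.44/18.14 = 0.9614.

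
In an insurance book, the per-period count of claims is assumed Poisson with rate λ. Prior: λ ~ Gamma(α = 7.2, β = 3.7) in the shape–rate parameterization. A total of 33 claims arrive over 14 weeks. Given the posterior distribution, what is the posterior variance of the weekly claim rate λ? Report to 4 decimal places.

With a Gamma(shape α, rate β) prior, the Poisson likelihood is conjugate: the posterior is Gamma(α + ΣXᵢ, β + n).
Posterior: Gamma(α+S, β+n) = Gamma(7.2+33, 3.7+14) = Gamma(40.2, 17.7).
Var = α/β² = 40.2/17.7² = 0.1283.

0.1283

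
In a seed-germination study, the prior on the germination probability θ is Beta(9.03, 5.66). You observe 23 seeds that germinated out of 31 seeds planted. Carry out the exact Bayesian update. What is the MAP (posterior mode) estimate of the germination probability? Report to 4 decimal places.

0.7102

The Beta prior is conjugate to a Binomial/Bernoulli likelihood; the update adds successes to α and failures to β.
Posterior: Beta(α+k, β+n−k) = Beta(9.03+23, 5.66+8) = Beta(32.03, 13.66).
Mode of Beta(a,b) for a,b>1 is (a−1)/(a+b−2) = 31.03/43.69 = 0.7102.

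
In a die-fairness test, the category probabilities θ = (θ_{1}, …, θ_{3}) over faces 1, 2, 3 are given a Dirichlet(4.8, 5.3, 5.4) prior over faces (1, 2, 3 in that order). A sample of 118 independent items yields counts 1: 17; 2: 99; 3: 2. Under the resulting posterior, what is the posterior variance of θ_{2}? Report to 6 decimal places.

0.001271

The Dirichlet prior is conjugate to the Multinomial likelihood: each posterior αⱼ = prior αⱼ + observed count nⱼ.
Posterior concentration: (21.8, 104.3, 7.4), total = 133.5.
Var[θ_j] = α_j(Σα−α_j)/((Σα)²(Σα+1)) = 104.3·29.2/(133.5²·134.5) = 0.001271.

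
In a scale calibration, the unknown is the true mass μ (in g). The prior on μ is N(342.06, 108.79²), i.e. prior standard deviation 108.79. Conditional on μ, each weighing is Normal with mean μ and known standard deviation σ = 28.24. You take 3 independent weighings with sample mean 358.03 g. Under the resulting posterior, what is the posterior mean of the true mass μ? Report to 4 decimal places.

For Normal data with known variance σ², a Normal(μ₀, σ₀²) prior on μ is conjugate. Posterior precision = 1/σ₀² + n/σ²; posterior mean is the precision-weighted average of μ₀ and x̄.
n·x̄ = 3·358.03 = 1074.09.
σ₀² = 108.79² = 11835.2641, σ² = 28.24² = 797.4976; σ² + n·σ₀² = 797.4976 + 3·11835.2641 = 36303.2899.
Posterior mean = (μ₀/σ₀² + n·x̄/σ²)/(1/σ₀² + n/σ²) = (σ²·μ₀ + σ₀²·n·x̄)/(σ² + n·σ₀²) = (797.4976·342.06 + 11835.2641·1074.09)/36303.2899 = 12984930.846225/36303.2899 = 357.6792.

357.6792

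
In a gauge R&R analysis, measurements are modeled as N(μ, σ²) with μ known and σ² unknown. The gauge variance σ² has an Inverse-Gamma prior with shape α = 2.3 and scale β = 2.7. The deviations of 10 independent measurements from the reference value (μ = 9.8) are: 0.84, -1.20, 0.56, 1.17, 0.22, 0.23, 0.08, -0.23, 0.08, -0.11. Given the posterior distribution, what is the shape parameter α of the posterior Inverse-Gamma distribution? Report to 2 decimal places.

With known mean μ and an Inverse-Gamma(α, β) prior on σ², the Normal likelihood is conjugate: posterior is Inv-Gamma(α + n/2, β + Σ(xᵢ−μ)²/2).
Σ(xᵢ−μ)² = (0.84)² + (-1.20)² + (0.56)² + (1.17)² + (0.22)² + (0.23)² + (0.08)² + (-0.23)² + (0.08)² + (-0.11)² = 4.0072.
Posterior: Inv-Gamma(2.3 + 10/2, 2.7 + 4.0072/2) = Inv-Gamma(7.30, 4.70360).
Posterior α = 7.30.

7.30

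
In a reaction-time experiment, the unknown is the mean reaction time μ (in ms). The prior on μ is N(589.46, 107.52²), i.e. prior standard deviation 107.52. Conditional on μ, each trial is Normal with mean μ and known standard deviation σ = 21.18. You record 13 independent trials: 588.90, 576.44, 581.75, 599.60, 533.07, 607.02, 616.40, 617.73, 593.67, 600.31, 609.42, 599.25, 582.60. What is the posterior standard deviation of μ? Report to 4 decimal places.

For Normal data with known variance σ², a Normal(μ₀, σ₀²) prior on μ is conjugate. Posterior precision = 1/σ₀² + n/σ²; posterior mean is the precision-weighted average of μ₀ and x̄.
σ₀² = 107.52² = 11560.5504, σ² = 21.18² = 448.5924; σ² + n·σ₀² = 448.5924 + 13·11560.5504 = 150735.7476.
Posterior precision = 1/σ₀² + n/σ² = 1/11560.5504 + 13/448.5924 = (σ² + n·σ₀²)/(σ₀²σ²) = 150735.7476/(11560.5504·448.5924); posterior variance σₙ² = σ₀²σ²/(σ² + n·σ₀²) = 11560.5504·448.5924/150735.7476 = 34.404414.
Posterior SD = √σₙ² = √(11560.5504·448.5924/150735.7476) = 5.8655.

5.8655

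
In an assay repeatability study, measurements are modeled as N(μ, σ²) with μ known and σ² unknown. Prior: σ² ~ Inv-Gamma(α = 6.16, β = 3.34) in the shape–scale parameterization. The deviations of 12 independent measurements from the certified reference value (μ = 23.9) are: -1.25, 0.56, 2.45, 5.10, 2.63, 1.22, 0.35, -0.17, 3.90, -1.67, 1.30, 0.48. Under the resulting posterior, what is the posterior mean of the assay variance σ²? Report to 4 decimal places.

With known mean μ and an Inverse-Gamma(α, β) prior on σ², the Normal likelihood is conjugate: posterior is Inv-Gamma(α + n/2, β + Σ(xᵢ−μ)²/2).
Σ(xᵢ−μ)² = (-1.25)² + (0.56)² + (2.45)² + (5.10)² + (2.63)² + (1.22)² + (0.35)² + (-0.17)² + (3.90)² + (-1.67)² + (1.30)² + (0.48)² = 62.3646.
Posterior: Inv-Gamma(6.16 + 12/2, 3.34 + 62.3646/2) = Inv-Gamma(12.16, 34.52230).
E[σ²|data] = β/(α−1) = 34.52230/11.16 = 3.0934.

3.0934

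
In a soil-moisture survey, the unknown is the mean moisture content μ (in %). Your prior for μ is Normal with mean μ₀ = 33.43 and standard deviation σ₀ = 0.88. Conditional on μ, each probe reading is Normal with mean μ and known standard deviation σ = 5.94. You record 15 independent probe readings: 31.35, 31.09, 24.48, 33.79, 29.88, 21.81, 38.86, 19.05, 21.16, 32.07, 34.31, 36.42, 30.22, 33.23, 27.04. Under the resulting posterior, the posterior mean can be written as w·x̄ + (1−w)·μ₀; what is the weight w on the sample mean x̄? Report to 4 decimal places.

For Normal data with known variance σ², a Normal(μ₀, σ₀²) prior on μ is conjugate. Posterior precision = 1/σ₀² + n/σ²; posterior mean is the precision-weighted average of μ₀ and x̄.
σ₀² = 0.88² = 0.7744, σ² = 5.94² = 35.2836. Prior precision 1/σ₀² = 1/0.7744; data precision n/σ² = 15/35.2836.
w = (n/σ²)/(1/σ₀² + n/σ²) = n·σ₀²/(σ² + n·σ₀²) = 15·0.7744/(35.2836 + 15·0.7744) = 11.616/46.8996 = 0.2477.

0.2477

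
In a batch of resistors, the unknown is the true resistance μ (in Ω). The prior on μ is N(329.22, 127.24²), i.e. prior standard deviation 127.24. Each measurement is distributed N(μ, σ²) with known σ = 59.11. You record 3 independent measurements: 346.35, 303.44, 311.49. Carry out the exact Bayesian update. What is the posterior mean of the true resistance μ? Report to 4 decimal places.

321.0168

For Normal data with known variance σ², a Normal(μ₀, σ₀²) prior on μ is conjugate. Posterior precision = 1/σ₀² + n/σ²; posterior mean is the precision-weighted average of μ₀ and x̄.
Σxᵢ = 346.35 + 303.44 + 311.49 = 961.28, so n·x̄ = 961.28.
σ₀² = 127.24² = 16190.0176, σ² = 59.11² = 3493.9921; σ² + n·σ₀² = 3493.9921 + 3·16190.0176 = 52064.0449.
Posterior mean = (μ₀/σ₀² + n·x̄/σ²)/(1/σ₀² + n/σ²) = (σ²·μ₀ + σ₀²·n·x̄)/(σ² + n·σ₀²) = (3493.9921·329.22 + 16190.0176·961.28)/52064.0449 = 16713432.19769/52064.0449 = 321.0168.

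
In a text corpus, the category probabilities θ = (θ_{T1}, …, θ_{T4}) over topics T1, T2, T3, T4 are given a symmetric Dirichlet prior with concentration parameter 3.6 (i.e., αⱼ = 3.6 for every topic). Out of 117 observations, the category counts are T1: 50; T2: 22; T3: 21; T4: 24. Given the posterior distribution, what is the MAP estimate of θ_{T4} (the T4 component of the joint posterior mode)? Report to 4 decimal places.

The Dirichlet prior is conjugate to the Multinomial likelihood: each posterior αⱼ = prior αⱼ + observed count nⱼ.
Posterior concentration: (53.6, 25.6, 24.6, 27.6), total = 131.4.
Joint mode component: (α_{T4}−1)/(Σα−K) = 26.6/127.4 = 0.2088.

0.2088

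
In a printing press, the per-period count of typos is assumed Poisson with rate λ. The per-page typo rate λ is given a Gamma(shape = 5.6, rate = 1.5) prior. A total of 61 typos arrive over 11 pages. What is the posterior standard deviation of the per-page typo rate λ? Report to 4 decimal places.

With a Gamma(shape α, rate β) prior, the Poisson likelihood is conjugate: the posterior is Gamma(α + ΣXᵢ, β + n).
Posterior: Gamma(α+S, β+n) = Gamma(5.6+61, 1.5+11) = Gamma(66.6, 12.5).
SD = √α/β = √66.6/12.5 = 0.6529.

0.6529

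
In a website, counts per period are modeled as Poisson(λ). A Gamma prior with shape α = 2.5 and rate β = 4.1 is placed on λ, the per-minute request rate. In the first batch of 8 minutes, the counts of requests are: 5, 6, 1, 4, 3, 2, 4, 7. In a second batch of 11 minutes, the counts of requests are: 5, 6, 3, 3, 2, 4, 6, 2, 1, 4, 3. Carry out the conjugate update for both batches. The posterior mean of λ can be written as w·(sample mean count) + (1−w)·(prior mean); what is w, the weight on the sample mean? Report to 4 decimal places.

0.8225

With a Gamma(shape α, rate β) prior, the Poisson likelihood is conjugate: the posterior is Gamma(α + ΣXᵢ, β + n).
Total number of minutes: n = 8 + 11 = 19.
Posterior mean = (α₀+S)/(β₀+n) = [n/(β₀+n)]·(S/n) + [β₀/(β₀+n)]·(α₀/β₀), so only n and β₀ enter the weight.
Weight on data w = n/(β₀+n) = 19/(4.1+19) = 19/23.1 = 0.8225.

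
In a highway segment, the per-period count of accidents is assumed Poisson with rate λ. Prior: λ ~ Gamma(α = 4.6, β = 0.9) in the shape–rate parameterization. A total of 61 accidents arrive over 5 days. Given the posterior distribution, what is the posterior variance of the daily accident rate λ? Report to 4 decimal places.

With a Gamma(shape α, rate β) prior, the Poisson likelihood is conjugate: the posterior is Gamma(α + ΣXᵢ, β + n).
Posterior: Gamma(α+S, β+n) = Gamma(4.6+61, 0.9+5) = Gamma(65.6, 5.9).
Var = α/β² = 65.6/5.9² = 1.8845.

1.8845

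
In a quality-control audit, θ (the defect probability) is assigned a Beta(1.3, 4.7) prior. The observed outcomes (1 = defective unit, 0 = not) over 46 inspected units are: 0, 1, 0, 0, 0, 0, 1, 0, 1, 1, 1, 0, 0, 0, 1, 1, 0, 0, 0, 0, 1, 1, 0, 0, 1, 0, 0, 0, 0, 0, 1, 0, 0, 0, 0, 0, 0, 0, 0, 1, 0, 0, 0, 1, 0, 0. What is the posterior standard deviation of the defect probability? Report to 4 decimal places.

0.0613

The Beta prior is conjugate to a Binomial/Bernoulli likelihood; the update adds successes to α and failures to β.
Posterior: Beta(α+k, β+n−k) = Beta(1.3+13, 4.7+33) = Beta(14.3, 37.7).
Var = αβ/((α+β)²(α+β+1)) = 14.3·37.7/(52.0²·53.0) = 0.00376179; SD = √0.00376179 = 0.0613.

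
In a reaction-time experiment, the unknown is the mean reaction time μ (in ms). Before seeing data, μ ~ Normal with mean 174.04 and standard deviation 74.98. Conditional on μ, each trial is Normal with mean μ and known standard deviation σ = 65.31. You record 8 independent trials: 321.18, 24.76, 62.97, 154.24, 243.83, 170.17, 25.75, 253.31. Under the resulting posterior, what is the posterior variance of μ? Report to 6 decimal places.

486.989787

For Normal data with known variance σ², a Normal(μ₀, σ₀²) prior on μ is conjugate. Posterior precision = 1/σ₀² + n/σ²; posterior mean is the precision-weighted average of μ₀ and x̄.
σ₀² = 74.98² = 5622.0004, σ² = 65.31² = 4265.3961; σ² + n·σ₀² = 4265.3961 + 8·5622.0004 = 49241.3993.
Posterior precision = 1/σ₀² + n/σ² = 1/5622.0004 + 8/4265.3961 = (σ² + n·σ₀²)/(σ₀²σ²) = 49241.3993/(5622.0004·4265.3961); posterior variance σₙ² = σ₀²σ²/(σ² + n·σ₀²) = 5622.0004·4265.3961/49241.3993 = 486.989787.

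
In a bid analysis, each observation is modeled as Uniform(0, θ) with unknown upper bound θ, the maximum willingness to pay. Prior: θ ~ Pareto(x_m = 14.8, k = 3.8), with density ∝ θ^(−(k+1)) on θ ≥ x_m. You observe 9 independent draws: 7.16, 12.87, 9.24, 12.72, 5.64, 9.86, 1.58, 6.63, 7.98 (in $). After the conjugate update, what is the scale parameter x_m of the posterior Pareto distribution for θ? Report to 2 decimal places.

14.80

A Pareto(scale x_m, shape k) prior on the upper bound θ of Uniform(0, θ) is conjugate: posterior is Pareto(max(x_m, max xᵢ), k + n).
Sample maximum = 12.87; prior scale x_m = 14.8 → posterior scale = max = 14.80.
Posterior shape = 3.8 + 9 = 12.8.
Posterior scale x_m = 14.80.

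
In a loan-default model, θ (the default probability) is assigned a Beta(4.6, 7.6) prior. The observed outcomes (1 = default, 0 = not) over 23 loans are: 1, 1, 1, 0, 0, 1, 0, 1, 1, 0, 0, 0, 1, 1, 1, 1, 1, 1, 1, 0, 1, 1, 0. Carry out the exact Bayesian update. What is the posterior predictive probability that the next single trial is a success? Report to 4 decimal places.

The Beta prior is conjugate to a Binomial/Bernoulli likelihood; the update adds successes to α and failures to β.
Posterior: Beta(α+k, β+n−k) = Beta(4.6+15, 7.6+8) = Beta(19.6, 15.6).
For a single future Bernoulli trial, P(success | data) = α/(α+β) = 0.5568.

0.5568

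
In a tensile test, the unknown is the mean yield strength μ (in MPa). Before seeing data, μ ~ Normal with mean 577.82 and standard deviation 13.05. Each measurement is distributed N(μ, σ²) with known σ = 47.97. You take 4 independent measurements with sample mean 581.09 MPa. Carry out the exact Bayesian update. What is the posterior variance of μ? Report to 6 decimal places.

131.402804

For Normal data with known variance σ², a Normal(μ₀, σ₀²) prior on μ is conjugate. Posterior precision = 1/σ₀² + n/σ²; posterior mean is the precision-weighted average of μ₀ and x̄.
σ₀² = 13.05² = 170.3025, σ² = 47.97² = 2301.1209; σ² + n·σ₀² = 2301.1209 + 4·170.3025 = 2982.3309.
Posterior precision = 1/σ₀² + n/σ² = 1/170.3025 + 4/2301.1209 = (σ² + n·σ₀²)/(σ₀²σ²) = 2982.3309/(170.3025·2301.1209); posterior variance σₙ² = σ₀²σ²/(σ² + n·σ₀²) = 170.3025·2301.1209/2982.3309 = 131.402804.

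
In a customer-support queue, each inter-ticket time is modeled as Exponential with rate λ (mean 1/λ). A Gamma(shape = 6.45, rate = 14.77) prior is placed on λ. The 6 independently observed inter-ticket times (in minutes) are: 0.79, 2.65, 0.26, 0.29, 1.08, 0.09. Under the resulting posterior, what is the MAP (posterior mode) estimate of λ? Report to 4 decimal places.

0.5745

With a Gamma(shape α, rate β) prior on the exponential rate λ, the posterior after n observations with total T = Σxᵢ is Gamma(α+n, β+T).
Sum of observations T = 5.16 minutes; n = 6.
Posterior: Gamma(6.45+6, 14.77+5.16) = Gamma(12.45, 19.93).
Mode = (α−1)/β = 0.5745.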